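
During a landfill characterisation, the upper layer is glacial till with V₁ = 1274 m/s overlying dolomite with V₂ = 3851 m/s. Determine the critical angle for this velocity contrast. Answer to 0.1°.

19.3°

Critical incidence: sin θ_c = V₁/V₂ = 1274/3851 = 0.3308.
θ_c = arcsin 0.3308 = 19.32°.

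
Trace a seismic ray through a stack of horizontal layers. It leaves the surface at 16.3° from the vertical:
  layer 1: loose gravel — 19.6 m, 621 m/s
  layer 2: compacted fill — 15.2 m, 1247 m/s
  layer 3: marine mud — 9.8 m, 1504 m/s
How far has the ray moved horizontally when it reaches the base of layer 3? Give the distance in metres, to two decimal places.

25.18 m

Ray parameter p = sin 16.3° / 621 m/s = 4.5196e-04 s/m.
Layer 1: θ = 16.30°; offset = 19.6·tan 16.30° = 5.7314 m.
Layer 2: sin θ = p·1247 = 0.5636 → θ = 34.30°; offset = 15.2·tan 34.30° = 10.3705 m.
Layer 3: sin θ = p·1504 = 0.6797 → θ = 42.82°; offset = 9.8·tan 42.82° = 9.0825 m.
Summing the layer offsets gives 25.1845 m.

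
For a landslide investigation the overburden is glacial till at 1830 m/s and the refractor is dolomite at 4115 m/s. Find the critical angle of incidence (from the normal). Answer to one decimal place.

26.4°

Critical incidence: sin θ_c = V₁/V₂ = 1830/4115 = 0.4447.
θ_c = arcsin 0.4447 = 26.41°.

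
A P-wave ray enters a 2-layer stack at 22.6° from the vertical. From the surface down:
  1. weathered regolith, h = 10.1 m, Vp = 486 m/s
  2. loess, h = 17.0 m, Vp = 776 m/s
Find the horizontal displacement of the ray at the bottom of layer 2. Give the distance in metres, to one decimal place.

17.4 m

Apply Snell's law at each interface; in layer i the horizontal offset is hᵢ·tan θᵢ.
Layer 1: θ = 22.60°; offset = 10.1·tan 22.60° = 4.204 m.
Layer 2: sin θ = 776·sin 22.6°/486 = 0.6136, θ = 37.85°; offset = 17.0·tan 37.85° = 13.211 m.
Total horizontal offset = 17.415 m.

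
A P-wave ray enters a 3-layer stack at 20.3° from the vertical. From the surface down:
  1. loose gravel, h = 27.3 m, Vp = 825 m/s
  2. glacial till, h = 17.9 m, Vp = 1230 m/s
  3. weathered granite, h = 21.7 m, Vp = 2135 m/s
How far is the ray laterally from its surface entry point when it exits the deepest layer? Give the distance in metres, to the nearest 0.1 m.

65.2 m

Apply Snell's law at each interface; in layer i the horizontal offset is hᵢ·tan θᵢ.
Layer 1: θ = 20.30°; offset = 27.3·tan 20.30° = 10.099 m.
Layer 2: sin θ = 1230·sin 20.3°/825 = 0.5172, θ = 31.15°; offset = 17.9·tan 31.15° = 10.818 m.
Layer 3: sin θ = 2135·sin 20.3°/825 = 0.8978, θ = 63.87°; offset = 21.7·tan 63.87° = 44.244 m.
Summing the layer offsets gives 65.161 m.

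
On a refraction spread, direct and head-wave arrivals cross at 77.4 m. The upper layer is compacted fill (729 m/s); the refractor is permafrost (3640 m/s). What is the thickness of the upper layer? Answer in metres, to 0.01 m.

31.59 m

h = (x_cross/2)·√((V₂−V₁)/(V₂+V₁)).
(V₂−V₁)/(V₂+V₁) = (3640−729)/(3640+729) = 0.6663; √ = 0.8163.
h = (77.4/2)·0.8163 = 31.59 m.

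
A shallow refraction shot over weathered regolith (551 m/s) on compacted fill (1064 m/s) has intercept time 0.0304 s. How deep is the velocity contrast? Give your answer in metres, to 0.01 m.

θ_c = arcsin(551/1064) = 31.19°; cos θ_c = 0.8555.
tᵢ = 2h cos θ_c/V₁ ⇒ h = tᵢ·V₁/(2 cos θ_c) = 0.0304·551/(2·0.8555) = 9.79 m.

9.79 m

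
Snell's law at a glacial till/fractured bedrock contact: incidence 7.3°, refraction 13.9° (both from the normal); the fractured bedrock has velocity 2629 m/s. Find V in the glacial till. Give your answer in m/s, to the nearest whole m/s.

1391 m/s

sin 7.3° = 0.1271; sin 13.9° = 0.2402.
V₁ = V₂·(sin θ₁/sin θ₂) = 2629·(0.1271/0.2402) = 1390.57 m/s.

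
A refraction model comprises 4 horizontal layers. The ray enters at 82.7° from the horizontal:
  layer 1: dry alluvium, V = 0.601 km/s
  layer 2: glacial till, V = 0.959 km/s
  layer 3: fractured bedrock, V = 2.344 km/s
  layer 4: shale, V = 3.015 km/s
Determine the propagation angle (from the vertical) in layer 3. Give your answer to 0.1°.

From the normal: θ₁ = 90° − 82.7° = 7.3°.
Snell's law across each interface conserves sin θ / V, so sin θ_3 = V_3·sin θ₁/V₁.
sin θ_3 = 2.344 × sin 7.3° / 0.601 = 0.4956.
θ_3 = 29.71° from the vertical.

29.7°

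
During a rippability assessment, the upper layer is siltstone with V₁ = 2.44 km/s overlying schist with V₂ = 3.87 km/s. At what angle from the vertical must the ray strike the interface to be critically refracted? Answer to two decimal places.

Critical incidence: sin θ_c = V₁/V₂ = 2.44/3.87 = 0.6305.
θ_c = arcsin 0.6305 = 39.09°.

39.09°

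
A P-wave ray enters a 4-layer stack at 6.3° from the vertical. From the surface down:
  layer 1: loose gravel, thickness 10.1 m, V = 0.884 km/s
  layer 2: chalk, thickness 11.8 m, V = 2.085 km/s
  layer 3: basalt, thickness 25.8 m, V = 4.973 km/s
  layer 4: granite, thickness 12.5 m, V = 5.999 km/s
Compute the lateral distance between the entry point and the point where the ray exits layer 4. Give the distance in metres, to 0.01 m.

p = sin θ₁/V₁ = sin 6.3°/0.884 = 1.2413e-01 s/km is conserved through the stack.
Layer 1: θ = 6.30°; offset = 10.1·tan 6.30° = 1.1151 m.
Layer 2: sin θ = p·2.085 = 0.2588 → θ = 15.00°; offset = 11.8·tan 15.00° = 3.1618 m.
Layer 3: sin θ = p·4.973 = 0.6173 → θ = 38.12°; offset = 25.8·tan 38.12° = 20.2447 m.
Layer 4: sin θ = p·5.999 = 0.7447 → θ = 48.13°; offset = 12.5·tan 48.13° = 13.9469 m.
Σ offsets = 38.4685 m.

38.47 m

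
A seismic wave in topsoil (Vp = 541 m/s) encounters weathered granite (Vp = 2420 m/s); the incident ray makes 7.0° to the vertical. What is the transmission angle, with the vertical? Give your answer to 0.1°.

33.0°

Snell's law: sin θ₂ = (V₂/V₁)·sin θ₁ = (2420/541)·sin 7.0° = 0.5451.
θ₂ = arcsin 0.5451 = 33.03° from the normal.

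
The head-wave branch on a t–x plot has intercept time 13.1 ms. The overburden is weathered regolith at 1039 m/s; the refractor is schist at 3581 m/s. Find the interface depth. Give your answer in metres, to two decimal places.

7.11 m

h = tᵢ·V₁·V₂ / (2·√(V₂²−V₁²)).
√(V₂²−V₁²) = √(3581² − 1039²) = 3427.0 m/s.
h = 0.0131 s × 1039 × 3581 / (2 × 3427.0) = 7.11 m.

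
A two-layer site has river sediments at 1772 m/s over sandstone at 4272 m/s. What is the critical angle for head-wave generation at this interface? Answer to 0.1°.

At critical incidence the refracted ray runs along the interface (θ₂ = 90°), so sin θ_c = V₁/V₂.
θ_c = arcsin(1772/4272) = arcsin 0.4148 = 24.51°.

24.5°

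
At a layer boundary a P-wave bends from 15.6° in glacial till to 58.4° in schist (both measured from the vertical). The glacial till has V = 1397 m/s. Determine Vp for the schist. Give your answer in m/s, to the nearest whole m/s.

sin 15.6° = 0.2689; sin 58.4° = 0.8517.
V₂ = V₁·(sin θ₂/sin θ₁) = 1397·(0.8517/0.2689) = 4424.60 m/s.

4425 m/s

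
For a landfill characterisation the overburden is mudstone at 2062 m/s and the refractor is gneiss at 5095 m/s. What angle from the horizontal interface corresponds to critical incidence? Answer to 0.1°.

66.1°

Critical incidence: sin θ_c = V₁/V₂ = 2062/5095 = 0.4047.
θ_c = arcsin 0.4047 = 23.87°.
Measured from the interface: 90° − 23.87° = 66.13°.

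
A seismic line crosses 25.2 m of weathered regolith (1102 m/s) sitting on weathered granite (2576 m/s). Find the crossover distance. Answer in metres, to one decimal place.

79.6 m

x_cross = 2h·√((V₂+V₁)/(V₂−V₁)).
(V₂+V₁)/(V₂−V₁) = (2576+1102)/(2576−1102) = 2.4953; √ = 1.5796.
x_cross = 2·25.2·1.5796 = 79.61 m.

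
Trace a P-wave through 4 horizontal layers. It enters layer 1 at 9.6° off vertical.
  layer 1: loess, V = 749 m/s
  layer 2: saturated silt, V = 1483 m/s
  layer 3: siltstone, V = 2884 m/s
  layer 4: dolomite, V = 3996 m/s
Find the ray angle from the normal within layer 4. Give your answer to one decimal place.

62.8°

Snell's law across each interface conserves sin θ / V, so sin θ_4 = V_4·sin θ₁/V₁.
sin θ_4 = 3996 × sin 9.6° / 749 = 0.8897.
θ_4 = arcsin 0.8897 = 62.84°.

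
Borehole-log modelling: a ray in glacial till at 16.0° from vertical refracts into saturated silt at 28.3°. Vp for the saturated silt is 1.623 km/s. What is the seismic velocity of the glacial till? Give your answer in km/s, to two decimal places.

sin 16.0° = 0.2756; sin 28.3° = 0.4741.
V₁ = V₂·(sin θ₁/sin θ₂) = 1.623·(0.2756/0.4741) = 0.94 km/s.

0.94 km/s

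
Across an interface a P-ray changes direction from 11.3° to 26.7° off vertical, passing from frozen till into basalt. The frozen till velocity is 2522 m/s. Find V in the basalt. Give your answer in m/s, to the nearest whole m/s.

sin 11.3° = 0.1959; sin 26.7° = 0.4493.
V₂ = V₁·(sin θ₂/sin θ₁) = 2522·(0.4493/0.1959) = 5783.13 m/s.

5783 m/s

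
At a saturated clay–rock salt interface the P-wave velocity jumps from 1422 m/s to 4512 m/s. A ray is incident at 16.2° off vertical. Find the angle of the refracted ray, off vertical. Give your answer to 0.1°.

62.3°

Snell's law: sin θ₂ = (V₂/V₁)·sin θ₁ = (4512/1422)·sin 16.2° = 0.8852.
θ₂ = sin⁻¹(0.8852) = 62.28° (from vertical).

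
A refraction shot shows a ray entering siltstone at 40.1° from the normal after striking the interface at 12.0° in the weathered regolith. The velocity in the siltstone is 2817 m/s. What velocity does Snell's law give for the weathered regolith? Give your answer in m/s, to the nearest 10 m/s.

910 m/s

sin 12.0° = 0.2079; sin 40.1° = 0.6441.
V₁ = V₂·(sin θ₁/sin θ₂) = 2817·(0.2079/0.6441) = 909.28 m/s.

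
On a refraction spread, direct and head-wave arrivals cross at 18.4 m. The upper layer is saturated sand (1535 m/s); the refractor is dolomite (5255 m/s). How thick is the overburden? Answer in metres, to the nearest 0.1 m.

6.8 m

h = (x_cross/2)·√((V₂−V₁)/(V₂+V₁)).
(V₂−V₁)/(V₂+V₁) = (5255−1535)/(5255+1535) = 0.5479; √ = 0.7402.
h = (18.4/2)·0.7402 = 6.81 m.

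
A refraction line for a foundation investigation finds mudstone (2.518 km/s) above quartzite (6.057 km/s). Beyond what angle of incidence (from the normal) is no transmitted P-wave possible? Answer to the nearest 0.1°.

24.6°

At critical incidence the refracted ray runs along the interface (θ₂ = 90°), so sin θ_c = V₁/V₂.
θ_c = arcsin(2.518/6.057) = arcsin 0.4157 = 24.56°.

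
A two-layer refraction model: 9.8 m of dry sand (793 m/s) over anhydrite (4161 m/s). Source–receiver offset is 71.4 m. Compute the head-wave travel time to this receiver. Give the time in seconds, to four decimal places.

t = x/V₂ + 2h·√(V₂²−V₁²)/(V₁V₂).
√(V₂²−V₁²) = √(4161²−793²) = 4084.7 m/s; delay term = 2·9.8·4084.7/(793·4161) = 0.02426 s.
t = 71.4/4161 + 0.02426 = 0.04142 s.

0.0414 s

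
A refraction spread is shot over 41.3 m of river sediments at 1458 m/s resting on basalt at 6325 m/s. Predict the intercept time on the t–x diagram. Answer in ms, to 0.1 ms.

θ_c = arcsin(V₁/V₂) = arcsin(1458/6325) = 13.33°; cos θ_c = 0.9731.
tᵢ = 2h·cos θ_c / V₁ = 2·41.3·0.9731 / 1458 = 0.05513 s.

55.1 ms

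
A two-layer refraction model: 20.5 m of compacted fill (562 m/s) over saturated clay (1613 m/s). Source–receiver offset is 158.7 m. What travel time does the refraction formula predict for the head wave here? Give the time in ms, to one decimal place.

t = x/V₂ + 2h·√(V₂²−V₁²)/(V₁V₂).
√(V₂²−V₁²) = √(1613²−562²) = 1511.9 m/s; delay term = 2·20.5·1511.9/(562·1613) = 0.06838 s.
t = 158.7/1613 + 0.06838 = 0.16677 s.

166.8 ms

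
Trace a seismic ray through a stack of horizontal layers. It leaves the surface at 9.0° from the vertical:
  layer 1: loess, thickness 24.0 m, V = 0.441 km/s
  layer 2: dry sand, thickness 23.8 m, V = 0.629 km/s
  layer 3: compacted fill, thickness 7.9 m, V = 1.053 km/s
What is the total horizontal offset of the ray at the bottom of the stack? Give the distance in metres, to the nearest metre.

p = sin θ₁/V₁ = sin 9.0°/0.441 = 3.5473e-01 s/km is conserved through the stack.
Layer 1: θ = 9.00°; offset = 24.0·tan 9.00° = 3.801 m.
Layer 2: sin θ = p·0.629 = 0.2231 → θ = 12.89°; offset = 23.8·tan 12.89° = 5.448 m.
Layer 3: sin θ = p·1.053 = 0.3735 → θ = 21.93°; offset = 7.9·tan 21.93° = 3.181 m.
Total horizontal offset = 12.430 m.

12 m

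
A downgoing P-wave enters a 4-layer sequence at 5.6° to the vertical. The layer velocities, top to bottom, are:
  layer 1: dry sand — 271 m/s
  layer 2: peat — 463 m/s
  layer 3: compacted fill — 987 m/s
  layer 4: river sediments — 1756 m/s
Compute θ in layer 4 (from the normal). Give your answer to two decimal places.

Snell's law across each interface conserves sin θ / V, so sin θ_4 = V_4·sin θ₁/V₁.
sin θ_4 = 1756 × sin 5.6° / 271 = 0.6323.
θ_4 = 39.22° from the vertical.

39.22°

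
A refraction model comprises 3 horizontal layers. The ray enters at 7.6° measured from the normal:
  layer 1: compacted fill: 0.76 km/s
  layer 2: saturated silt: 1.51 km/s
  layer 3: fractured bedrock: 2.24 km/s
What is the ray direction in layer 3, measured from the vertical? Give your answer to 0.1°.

22.9°

Ray parameter p = sin 7.6° / 0.76 = 1.7402e-01 s/km.
sin θ_3 = p·V_3 = 1.7402e-01 × 2.24 = 0.3898.
θ_3 = 22.94° from the vertical.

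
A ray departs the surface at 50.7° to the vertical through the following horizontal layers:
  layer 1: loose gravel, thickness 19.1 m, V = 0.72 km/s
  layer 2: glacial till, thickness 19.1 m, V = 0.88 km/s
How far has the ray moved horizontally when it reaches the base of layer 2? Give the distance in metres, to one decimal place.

79.0 m

Apply Snell's law at each interface; in layer i the horizontal offset is hᵢ·tan θᵢ.
Layer 1: θ = 50.70°; offset = 19.1·tan 50.70° = 23.336 m.
Layer 2: sin θ = 0.88·sin 50.7°/0.72 = 0.9458, θ = 71.05°; offset = 19.1·tan 71.05° = 55.629 m.
Summing the layer offsets gives 78.965 m.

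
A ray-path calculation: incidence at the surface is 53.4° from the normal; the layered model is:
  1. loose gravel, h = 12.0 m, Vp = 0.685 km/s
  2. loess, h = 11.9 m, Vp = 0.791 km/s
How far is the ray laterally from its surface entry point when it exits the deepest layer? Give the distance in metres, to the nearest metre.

46 m

p = sin θ₁/V₁ = sin 53.4°/0.685 = 1.1720e+00 s/km is conserved through the stack.
Layer 1: θ = 53.40°; offset = 12.0·tan 53.40° = 16.158 m.
Layer 2: sin θ = p·0.791 = 0.9270 → θ = 67.98°; offset = 11.9·tan 67.98° = 29.423 m.
Σ offsets = 45.581 m.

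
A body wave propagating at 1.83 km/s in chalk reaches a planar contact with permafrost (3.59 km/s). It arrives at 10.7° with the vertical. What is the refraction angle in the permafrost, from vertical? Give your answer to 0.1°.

21.4°

Snell's law: sin θ₂ = (V₂/V₁)·sin θ₁ = (3.59/1.83)·sin 10.7° = 0.3642.
θ₂ = sin⁻¹(0.3642) = 21.36° (from vertical).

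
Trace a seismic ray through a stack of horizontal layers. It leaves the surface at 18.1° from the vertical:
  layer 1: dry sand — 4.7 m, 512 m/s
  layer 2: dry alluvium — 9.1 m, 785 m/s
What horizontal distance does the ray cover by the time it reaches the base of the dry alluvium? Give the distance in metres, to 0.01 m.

6.47 m

p = sin θ₁/V₁ = sin 18.1°/512 = 6.0679e-04 s/m is conserved through the stack.
Layer 1: θ = 18.10°; offset = 4.7·tan 18.10° = 1.5362 m.
Layer 2: sin θ = p·785 = 0.4763 → θ = 28.45°; offset = 9.1·tan 28.45° = 4.9298 m.
Summing the layer offsets gives 6.4660 m.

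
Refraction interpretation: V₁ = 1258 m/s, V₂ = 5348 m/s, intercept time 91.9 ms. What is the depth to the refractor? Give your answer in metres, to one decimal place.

h = tᵢ·V₁·V₂ / (2·√(V₂²−V₁²)).
√(V₂²−V₁²) = √(5348² − 1258²) = 5197.9 m/s.
h = 0.0919 s × 1258 × 5348 / (2 × 5197.9) = 59.47 m.

59.5 m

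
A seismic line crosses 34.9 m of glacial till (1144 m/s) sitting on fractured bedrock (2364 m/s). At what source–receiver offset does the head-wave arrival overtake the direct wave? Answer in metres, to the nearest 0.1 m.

118.4 m

x_cross = 2h·√((V₂+V₁)/(V₂−V₁)).
(V₂+V₁)/(V₂−V₁) = (2364+1144)/(2364−1144) = 2.8754; √ = 1.6957.
x_cross = 2·34.9·1.6957 = 118.36 m.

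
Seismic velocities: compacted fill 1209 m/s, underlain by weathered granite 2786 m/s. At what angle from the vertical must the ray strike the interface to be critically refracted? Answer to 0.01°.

At critical incidence the refracted ray runs along the interface (θ₂ = 90°), so sin θ_c = V₁/V₂.
θ_c = arcsin(1209/2786) = arcsin 0.4340 = 25.72°.

25.72°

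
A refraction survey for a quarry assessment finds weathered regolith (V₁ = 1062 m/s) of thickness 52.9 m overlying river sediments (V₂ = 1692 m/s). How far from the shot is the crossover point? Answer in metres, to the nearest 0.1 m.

x_cross = 2h·√((V₂+V₁)/(V₂−V₁)).
(V₂+V₁)/(V₂−V₁) = (1692+1062)/(1692−1062) = 4.3714; √ = 2.0908.
x_cross = 2·52.9·2.0908 = 221.21 m.

221.2 m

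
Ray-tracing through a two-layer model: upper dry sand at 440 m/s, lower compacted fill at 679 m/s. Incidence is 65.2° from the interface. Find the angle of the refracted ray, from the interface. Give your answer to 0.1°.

49.7°

Angle from the normal: 90° − 65.2° = 24.8°.
sin θ₁/V₁ = sin θ₂/V₂ ⇒ sin θ₂ = 679·sin 24.8°/440 = 679·0.4195/440 = 0.6473.
θ₂ = arcsin 0.6473 = 40.34° from the normal.
From the interface: 90° − 40.34° = 49.66°.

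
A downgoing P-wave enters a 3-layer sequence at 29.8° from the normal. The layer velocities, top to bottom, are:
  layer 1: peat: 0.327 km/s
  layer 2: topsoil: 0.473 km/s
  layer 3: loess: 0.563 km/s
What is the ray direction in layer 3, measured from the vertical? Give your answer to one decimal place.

Snell's law across each interface conserves sin θ / V, so sin θ_3 = V_3·sin θ₁/V₁.
sin θ_3 = 0.563 × sin 29.8° / 0.327 = 0.8556.
θ_3 = 58.83° from the vertical.

58.8°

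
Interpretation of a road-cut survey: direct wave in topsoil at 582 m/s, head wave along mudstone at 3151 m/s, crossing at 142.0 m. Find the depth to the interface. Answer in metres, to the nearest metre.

59 m

h = (x_cross/2)·√((V₂−V₁)/(V₂+V₁)).
(V₂−V₁)/(V₂+V₁) = (3151−582)/(3151+582) = 0.6882; √ = 0.8296.
h = (142.0/2)·0.8296 = 58.90 m.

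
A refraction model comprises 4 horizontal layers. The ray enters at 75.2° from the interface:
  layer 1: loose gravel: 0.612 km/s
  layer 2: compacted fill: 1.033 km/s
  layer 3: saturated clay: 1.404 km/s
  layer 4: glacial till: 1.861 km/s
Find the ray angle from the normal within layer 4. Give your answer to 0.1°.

51.0°

From the normal: θ₁ = 90° − 75.2° = 14.8°.
Ray parameter p = sin 14.8° / 0.612 = 4.1740e-01 s/km.
sin θ_4 = p·V_4 = 4.1740e-01 × 1.861 = 0.7768.
θ_4 = arcsin 0.7768 = 50.97°.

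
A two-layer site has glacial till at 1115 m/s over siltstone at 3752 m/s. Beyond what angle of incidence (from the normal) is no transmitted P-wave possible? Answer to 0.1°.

17.3°

Critical incidence: sin θ_c = V₁/V₂ = 1115/3752 = 0.2972.
θ_c = arcsin 0.2972 = 17.29°.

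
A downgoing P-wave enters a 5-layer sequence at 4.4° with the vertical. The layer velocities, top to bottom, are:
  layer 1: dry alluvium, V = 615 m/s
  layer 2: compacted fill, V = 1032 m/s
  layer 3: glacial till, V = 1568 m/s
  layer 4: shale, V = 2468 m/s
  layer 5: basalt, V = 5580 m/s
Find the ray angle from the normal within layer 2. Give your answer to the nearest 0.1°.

Ray parameter p = sin 4.4° / 615 = 1.2475e-04 s/m.
sin θ_2 = p·V_2 = 1.2475e-04 × 1032 = 0.1287.
θ_2 = arcsin 0.1287 = 7.40°.

7.4°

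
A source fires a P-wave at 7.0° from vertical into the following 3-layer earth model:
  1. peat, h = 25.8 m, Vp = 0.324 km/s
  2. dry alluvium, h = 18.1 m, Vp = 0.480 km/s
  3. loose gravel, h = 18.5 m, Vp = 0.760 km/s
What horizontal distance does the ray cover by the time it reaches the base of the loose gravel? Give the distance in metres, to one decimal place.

p = sin θ₁/V₁ = sin 7.0°/0.324 = 3.7614e-01 s/km is conserved through the stack.
Layer 1: θ = 7.00°; offset = 25.8·tan 7.00° = 3.168 m.
Layer 2: sin θ = p·0.480 = 0.1805 → θ = 10.40°; offset = 18.1·tan 10.40° = 3.323 m.
Layer 3: sin θ = p·0.760 = 0.2859 → θ = 16.61°; offset = 18.5·tan 16.61° = 5.519 m.
Total horizontal offset = 12.009 m.

12.0 m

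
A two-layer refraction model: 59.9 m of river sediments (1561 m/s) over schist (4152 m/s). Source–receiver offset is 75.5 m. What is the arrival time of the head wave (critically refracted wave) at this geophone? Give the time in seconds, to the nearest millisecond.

t = x/V₂ + 2h·√(V₂²−V₁²)/(V₁V₂).
√(V₂²−V₁²) = √(4152²−1561²) = 3847.4 m/s; delay term = 2·59.9·3847.4/(1561·4152) = 0.07112 s.
t = 75.5/4152 + 0.07112 = 0.08930 s.

0.089 s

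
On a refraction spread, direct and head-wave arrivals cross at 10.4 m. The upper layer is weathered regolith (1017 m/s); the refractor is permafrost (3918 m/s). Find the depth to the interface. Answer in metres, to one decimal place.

4.0 m

x_cross = 2h·√((V₂+V₁)/(V₂−V₁)) → h = x_cross / (2·√((V₂+V₁)/(V₂−V₁))).
√((V₂+V₁)/(V₂−V₁)) = √((3918+1017)/(3918−1017)) = 1.3043.
h = 10.4 / (2·1.3043) = 3.99 m.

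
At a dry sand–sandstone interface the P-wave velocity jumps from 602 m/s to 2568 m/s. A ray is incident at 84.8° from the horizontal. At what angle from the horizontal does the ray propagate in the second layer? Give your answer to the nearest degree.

Convert to the normal: θ₁ = 90° − 84.8° = 5.2°.
Snell's law: sin θ₂ = (V₂/V₁)·sin θ₁ = (2568/602)·sin 5.2° = 0.3866.
θ₂ = arcsin 0.3866 = 22.74° from the normal.
From the interface: 90° − 22.74° = 67.26°.

67°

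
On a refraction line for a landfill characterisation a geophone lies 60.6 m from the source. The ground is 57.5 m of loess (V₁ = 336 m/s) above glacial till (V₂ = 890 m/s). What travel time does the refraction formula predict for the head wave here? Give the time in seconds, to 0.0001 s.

0.3850 s

θ_c = arcsin(V₁/V₂) = arcsin(336/890) = 22.18°, cos θ_c = 0.9260.
Intercept time tᵢ = 2h cos θ_c / V₁ = 2·57.5·0.9260/336 = 0.31693 s.
t = x/V₂ + tᵢ = 60.6/890 + 0.31693 = 0.38502 s.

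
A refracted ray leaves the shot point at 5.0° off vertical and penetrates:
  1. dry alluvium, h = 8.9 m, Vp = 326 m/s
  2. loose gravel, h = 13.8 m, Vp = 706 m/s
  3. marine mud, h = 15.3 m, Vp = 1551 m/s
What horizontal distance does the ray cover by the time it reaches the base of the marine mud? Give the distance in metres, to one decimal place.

10.4 m

Apply Snell's law at each interface; in layer i the horizontal offset is hᵢ·tan θᵢ.
Layer 1: θ = 5.00°; offset = 8.9·tan 5.00° = 0.779 m.
Layer 2: sin θ = 706·sin 5.0°/326 = 0.1887, θ = 10.88°; offset = 13.8·tan 10.88° = 2.652 m.
Layer 3: sin θ = 1551·sin 5.0°/326 = 0.4147, θ = 24.50°; offset = 15.3·tan 24.50° = 6.972 m.
Total horizontal offset = 10.403 m.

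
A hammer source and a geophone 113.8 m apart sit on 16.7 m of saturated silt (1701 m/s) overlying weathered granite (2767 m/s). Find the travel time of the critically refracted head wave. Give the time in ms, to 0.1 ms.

θ_c = arcsin(V₁/V₂) = arcsin(1701/2767) = 37.93°, cos θ_c = 0.7887.
Intercept time tᵢ = 2h cos θ_c / V₁ = 2·16.7·0.7887/1701 = 0.01549 s.
t = x/V₂ + tᵢ = 113.8/2767 + 0.01549 = 0.05661 s.

56.6 ms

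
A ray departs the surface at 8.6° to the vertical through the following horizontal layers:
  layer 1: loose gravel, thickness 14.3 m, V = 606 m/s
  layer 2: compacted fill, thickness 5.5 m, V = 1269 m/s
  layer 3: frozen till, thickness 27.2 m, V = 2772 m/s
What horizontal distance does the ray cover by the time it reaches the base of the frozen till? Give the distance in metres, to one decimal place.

29.5 m

Ray parameter p = sin 8.6° / 606 m/s = 2.4676e-04 s/m.
Layer 1: θ = 8.60°; offset = 14.3·tan 8.60° = 2.163 m.
Layer 2: sin θ = p·1269 = 0.3131 → θ = 18.25°; offset = 5.5·tan 18.25° = 1.813 m.
Layer 3: sin θ = p·2772 = 0.6840 → θ = 43.16°; offset = 27.2·tan 43.16° = 25.505 m.
Σ offsets = 29.481 m.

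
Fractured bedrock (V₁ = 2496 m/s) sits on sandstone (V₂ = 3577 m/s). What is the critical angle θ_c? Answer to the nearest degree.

Critical incidence: sin θ_c = V₁/V₂ = 2496/3577 = 0.6978.
θ_c = arcsin 0.6978 = 44.25°.

44°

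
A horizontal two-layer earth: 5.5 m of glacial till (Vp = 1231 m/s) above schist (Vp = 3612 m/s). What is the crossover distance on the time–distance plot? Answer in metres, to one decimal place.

15.7 m

x_cross = 2h·√((V₂+V₁)/(V₂−V₁)).
(V₂+V₁)/(V₂−V₁) = (3612+1231)/(3612−1231) = 2.0340; √ = 1.4262.
x_cross = 2·5.5·1.4262 = 15.69 m.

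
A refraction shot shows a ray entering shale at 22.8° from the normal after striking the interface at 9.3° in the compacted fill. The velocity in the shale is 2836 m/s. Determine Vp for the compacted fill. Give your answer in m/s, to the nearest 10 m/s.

1180 m/s

sin 9.3° = 0.1616; sin 22.8° = 0.3875.
V₁ = V₂·(sin θ₁/sin θ₂) = 2836·(0.1616/0.3875) = 1182.68 m/s.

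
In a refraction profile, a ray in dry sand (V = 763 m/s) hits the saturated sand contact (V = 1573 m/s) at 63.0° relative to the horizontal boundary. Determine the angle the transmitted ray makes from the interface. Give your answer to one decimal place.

20.6°

Convert to the normal: θ₁ = 90° − 63.0° = 27.0°.
sin θ₁/V₁ = sin θ₂/V₂ ⇒ sin θ₂ = 1573·sin 27.0°/763 = 1573·0.4540/763 = 0.9359.
θ₂ = sin⁻¹(0.9359) = 69.38° (from vertical).
From the interface: 90° − 69.38° = 20.62°.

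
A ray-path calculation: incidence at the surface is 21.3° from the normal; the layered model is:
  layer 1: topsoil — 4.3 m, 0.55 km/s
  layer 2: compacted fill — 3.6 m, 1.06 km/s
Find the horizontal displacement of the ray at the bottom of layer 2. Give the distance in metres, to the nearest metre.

5 m

Ray parameter p = sin 21.3° / 0.55 km/s = 6.6046e-01 s/km.
Layer 1: θ = 21.30°; offset = 4.3·tan 21.30° = 1.676 m.
Layer 2: sin θ = p·1.06 = 0.7001 → θ = 44.43°; offset = 3.6·tan 44.43° = 3.530 m.
Total horizontal offset = 5.206 m.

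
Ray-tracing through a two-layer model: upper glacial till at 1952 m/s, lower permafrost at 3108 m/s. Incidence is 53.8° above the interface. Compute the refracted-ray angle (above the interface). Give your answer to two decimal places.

Angle from the normal: 90° − 53.8° = 36.2°.
Snell's law: sin θ₂ = (V₂/V₁)·sin θ₁ = (3108/1952)·sin 36.2° = 0.9404.
θ₂ = sin⁻¹(0.9404) = 70.11° (from vertical).
From the interface: 90° − 70.11° = 19.89°.

19.89°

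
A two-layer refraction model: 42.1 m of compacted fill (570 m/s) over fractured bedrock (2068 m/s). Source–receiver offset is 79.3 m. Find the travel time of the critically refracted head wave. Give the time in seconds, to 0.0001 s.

0.1803 s

t = x/V₂ + 2h·√(V₂²−V₁²)/(V₁V₂).
√(V₂²−V₁²) = √(2068²−570²) = 1987.9 m/s; delay term = 2·42.1·1987.9/(570·2068) = 0.14200 s.
t = 79.3/2068 + 0.14200 = 0.18034 s.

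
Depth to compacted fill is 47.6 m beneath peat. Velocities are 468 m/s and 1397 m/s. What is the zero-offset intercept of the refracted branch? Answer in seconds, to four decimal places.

0.1917 s

tᵢ = 2h·√(V₂²−V₁²)/(V₁V₂).
√(V₂²−V₁²) = √(1397²−468²) = 1316.3 m/s.
tᵢ = 2·47.6·1316.3/(468·1397) = 0.19166 s.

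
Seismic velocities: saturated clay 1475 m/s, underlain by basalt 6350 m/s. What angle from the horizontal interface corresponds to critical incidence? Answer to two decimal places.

At critical incidence the refracted ray runs along the interface (θ₂ = 90°), so sin θ_c = V₁/V₂.
θ_c = arcsin(1475/6350) = arcsin 0.2323 = 13.43°.
Measured from the interface: 90° − 13.43° = 76.57°.

76.57°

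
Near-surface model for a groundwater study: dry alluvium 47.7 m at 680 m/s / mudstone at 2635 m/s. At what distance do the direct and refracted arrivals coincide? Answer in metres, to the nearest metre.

124 m

θ_c = arcsin(680/2635) = 14.96°, so cos θ_c = 0.9661 and tᵢ = 2h cos θ_c/V₁ = 0.1355 s.
At crossover x/V₁ = x/V₂ + tᵢ ⇒ x = tᵢ/(1/V₁ − 1/V₂) = 0.13554/(1.4706e-03 − 3.7951e-04) = 124.23 m.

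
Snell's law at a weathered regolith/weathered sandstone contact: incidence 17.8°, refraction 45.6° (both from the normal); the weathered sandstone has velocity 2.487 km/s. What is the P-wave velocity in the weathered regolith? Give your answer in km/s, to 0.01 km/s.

sin 17.8° = 0.3057; sin 45.6° = 0.7145.
V₁ = V₂·(sin θ₁/sin θ₂) = 2.487·(0.3057/0.7145) = 1.06 km/s.

1.06 km/s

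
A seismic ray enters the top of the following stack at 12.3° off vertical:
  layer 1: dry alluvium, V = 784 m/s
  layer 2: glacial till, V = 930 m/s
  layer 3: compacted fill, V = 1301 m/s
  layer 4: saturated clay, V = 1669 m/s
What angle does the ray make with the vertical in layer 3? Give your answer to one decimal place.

20.7°

Snell's law across each interface conserves sin θ / V, so sin θ_3 = V_3·sin θ₁/V₁.
sin θ_3 = 1301 × sin 12.3° / 784 = 0.3535.
θ_3 = 20.70° from the vertical.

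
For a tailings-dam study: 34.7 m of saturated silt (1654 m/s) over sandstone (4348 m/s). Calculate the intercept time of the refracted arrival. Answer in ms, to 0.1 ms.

tᵢ = 2h·√(V₂²−V₁²)/(V₁V₂).
√(V₂²−V₁²) = √(4348²−1654²) = 4021.1 m/s.
tᵢ = 2·34.7·4021.1/(1654·4348) = 0.03880 s.

38.8 ms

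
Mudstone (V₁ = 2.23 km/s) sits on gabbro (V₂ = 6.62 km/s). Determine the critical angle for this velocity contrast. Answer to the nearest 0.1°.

At critical incidence the refracted ray runs along the interface (θ₂ = 90°), so sin θ_c = V₁/V₂.
θ_c = arcsin(2.23/6.62) = arcsin 0.3369 = 19.69°.

19.7°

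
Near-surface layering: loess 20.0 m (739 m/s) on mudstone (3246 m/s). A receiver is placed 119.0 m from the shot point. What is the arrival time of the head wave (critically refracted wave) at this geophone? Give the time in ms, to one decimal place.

89.4 ms

t = x/V₂ + 2h·√(V₂²−V₁²)/(V₁V₂).
√(V₂²−V₁²) = √(3246²−739²) = 3160.8 m/s; delay term = 2·20.0·3160.8/(739·3246) = 0.05271 s.
t = 119.0/3246 + 0.05271 = 0.08937 s.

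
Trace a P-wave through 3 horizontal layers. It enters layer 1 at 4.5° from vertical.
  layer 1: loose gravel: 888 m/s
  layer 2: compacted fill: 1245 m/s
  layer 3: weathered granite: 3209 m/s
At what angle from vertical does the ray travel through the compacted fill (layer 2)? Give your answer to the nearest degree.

Ray parameter p = sin 4.5° / 888 = 8.8355e-05 s/m.
sin θ_2 = p·V_2 = 8.8355e-05 × 1245 = 0.1100.
θ_2 = 6.32° from the vertical.

6°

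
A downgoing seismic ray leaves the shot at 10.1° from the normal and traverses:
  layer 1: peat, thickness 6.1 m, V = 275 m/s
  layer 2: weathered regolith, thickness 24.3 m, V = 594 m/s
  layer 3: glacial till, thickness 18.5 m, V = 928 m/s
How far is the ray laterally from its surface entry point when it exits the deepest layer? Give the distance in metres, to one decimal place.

24.6 m

p = sin θ₁/V₁ = sin 10.1°/275 = 6.3770e-04 s/m is conserved through the stack.
Layer 1: θ = 10.10°; offset = 6.1·tan 10.10° = 1.087 m.
Layer 2: sin θ = p·594 = 0.3788 → θ = 22.26°; offset = 24.3·tan 22.26° = 9.946 m.
Layer 3: sin θ = p·928 = 0.5918 → θ = 36.28°; offset = 18.5·tan 36.28° = 13.581 m.
Total horizontal offset = 24.614 m.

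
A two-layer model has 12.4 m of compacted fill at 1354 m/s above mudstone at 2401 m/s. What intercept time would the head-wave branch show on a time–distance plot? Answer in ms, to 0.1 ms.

θ_c = arcsin(V₁/V₂) = arcsin(1354/2401) = 34.33°; cos θ_c = 0.8258.
tᵢ = 2h·cos θ_c / V₁ = 2·12.4·0.8258 / 1354 = 0.01513 s.

15.1 ms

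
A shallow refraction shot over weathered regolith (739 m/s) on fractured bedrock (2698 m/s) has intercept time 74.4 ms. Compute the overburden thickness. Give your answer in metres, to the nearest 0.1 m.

θ_c = arcsin(739/2698) = 15.90°; cos θ_c = 0.9618.
tᵢ = 2h cos θ_c/V₁ ⇒ h = tᵢ·V₁/(2 cos θ_c) = 0.0744·739/(2·0.9618) = 28.58 m.

28.6 m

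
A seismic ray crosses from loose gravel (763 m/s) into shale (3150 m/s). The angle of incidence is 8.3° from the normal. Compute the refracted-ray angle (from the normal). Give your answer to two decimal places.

36.58°

sin θ₁/V₁ = sin θ₂/V₂ ⇒ sin θ₂ = 3150·sin 8.3°/763 = 3150·0.1444/763 = 0.5960.
θ₂ = arcsin 0.5960 = 36.58° from the normal.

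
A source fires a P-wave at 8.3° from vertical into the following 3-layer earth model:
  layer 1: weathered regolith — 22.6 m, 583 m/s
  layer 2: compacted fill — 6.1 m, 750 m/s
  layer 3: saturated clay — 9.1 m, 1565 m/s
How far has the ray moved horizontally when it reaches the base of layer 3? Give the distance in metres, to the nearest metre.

8 m

Apply Snell's law at each interface; in layer i the horizontal offset is hᵢ·tan θᵢ.
Layer 1: θ = 8.30°; offset = 22.6·tan 8.30° = 3.297 m.
Layer 2: sin θ = 750·sin 8.3°/583 = 0.1857, θ = 10.70°; offset = 6.1·tan 10.70° = 1.153 m.
Layer 3: sin θ = 1565·sin 8.3°/583 = 0.3875, θ = 22.80°; offset = 9.1·tan 22.80° = 3.825 m.
Σ offsets = 8.275 m.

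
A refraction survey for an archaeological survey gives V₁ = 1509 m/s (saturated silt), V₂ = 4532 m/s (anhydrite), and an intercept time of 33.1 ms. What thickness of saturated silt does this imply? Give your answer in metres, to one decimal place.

26.5 m

h = tᵢ·V₁·V₂ / (2·√(V₂²−V₁²)).
√(V₂²−V₁²) = √(4532² − 1509²) = 4273.4 m/s.
h = 0.0331 s × 1509 × 4532 / (2 × 4273.4) = 26.49 m.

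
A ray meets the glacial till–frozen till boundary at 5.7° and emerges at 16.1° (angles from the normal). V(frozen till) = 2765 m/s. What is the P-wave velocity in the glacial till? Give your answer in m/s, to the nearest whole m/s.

990 m/s

sin 5.7° = 0.0993; sin 16.1° = 0.2773.
V₁ = V₂·(sin θ₁/sin θ₂) = 2765·(0.0993/0.2773) = 990.28 m/s.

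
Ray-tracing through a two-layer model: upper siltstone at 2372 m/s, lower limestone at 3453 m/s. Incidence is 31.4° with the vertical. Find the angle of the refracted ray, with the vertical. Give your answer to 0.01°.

Snell's law: sin θ₂ = (V₂/V₁)·sin θ₁ = (3453/2372)·sin 31.4° = 0.7585.
θ₂ = sin⁻¹(0.7585) = 49.33° (from vertical).

49.33°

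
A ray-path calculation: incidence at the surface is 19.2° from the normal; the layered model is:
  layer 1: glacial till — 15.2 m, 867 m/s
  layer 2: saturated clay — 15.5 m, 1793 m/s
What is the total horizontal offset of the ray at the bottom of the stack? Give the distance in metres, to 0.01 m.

19.67 m

p = sin θ₁/V₁ = sin 19.2°/867 = 3.7932e-04 s/m is conserved through the stack.
Layer 1: θ = 19.20°; offset = 15.2·tan 19.20° = 5.2932 m.
Layer 2: sin θ = p·1793 = 0.6801 → θ = 42.85°; offset = 15.5·tan 42.85° = 14.3795 m.
Summing the layer offsets gives 19.6727 m.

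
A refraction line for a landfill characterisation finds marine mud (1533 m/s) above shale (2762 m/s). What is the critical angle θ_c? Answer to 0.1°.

Critical incidence: sin θ_c = V₁/V₂ = 1533/2762 = 0.5550.
θ_c = arcsin 0.5550 = 33.71°.

33.7°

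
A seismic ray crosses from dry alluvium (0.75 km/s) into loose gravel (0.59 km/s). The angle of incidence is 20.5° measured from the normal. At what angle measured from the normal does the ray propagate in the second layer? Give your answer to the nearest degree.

16°

Snell's law: sin θ₂ = (V₂/V₁)·sin θ₁ = (0.59/0.75)·sin 20.5° = 0.2755.
θ₂ = arcsin 0.2755 = 15.99° from the normal.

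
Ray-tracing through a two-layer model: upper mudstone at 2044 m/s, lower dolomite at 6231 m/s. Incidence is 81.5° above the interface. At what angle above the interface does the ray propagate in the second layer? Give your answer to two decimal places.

63.22°

Angle from the normal: 90° − 81.5° = 8.5°.
Snell's law: sin θ₂ = (V₂/V₁)·sin θ₁ = (6231/2044)·sin 8.5° = 0.4506.
θ₂ = sin⁻¹(0.4506) = 26.78° (from vertical).
From the interface: 90° − 26.78° = 63.22°.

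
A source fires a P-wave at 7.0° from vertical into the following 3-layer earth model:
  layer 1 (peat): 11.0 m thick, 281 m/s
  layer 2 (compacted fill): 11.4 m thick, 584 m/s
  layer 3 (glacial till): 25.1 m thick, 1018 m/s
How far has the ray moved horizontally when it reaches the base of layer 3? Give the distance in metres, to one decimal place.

16.7 m

Ray parameter p = sin 7.0° / 281 m/s = 4.3370e-04 s/m.
Layer 1: θ = 7.00°; offset = 11.0·tan 7.00° = 1.351 m.
Layer 2: sin θ = p·584 = 0.2533 → θ = 14.67°; offset = 11.4·tan 14.67° = 2.985 m.
Layer 3: sin θ = p·1018 = 0.4415 → θ = 26.20°; offset = 25.1·tan 26.20° = 12.351 m.
Σ offsets = 16.686 m.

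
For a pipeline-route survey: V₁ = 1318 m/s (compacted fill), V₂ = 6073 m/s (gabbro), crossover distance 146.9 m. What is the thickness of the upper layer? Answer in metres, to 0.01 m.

x_cross = 2h·√((V₂+V₁)/(V₂−V₁)) → h = x_cross / (2·√((V₂+V₁)/(V₂−V₁))).
√((V₂+V₁)/(V₂−V₁)) = √((6073+1318)/(6073−1318)) = 1.2467.
h = 146.9 / (2·1.2467) = 58.91 m.

58.91 m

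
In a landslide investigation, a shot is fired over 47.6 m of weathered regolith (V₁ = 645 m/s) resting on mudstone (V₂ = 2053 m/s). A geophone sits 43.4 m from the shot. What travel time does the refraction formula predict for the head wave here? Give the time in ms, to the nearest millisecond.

161 ms

t = x/V₂ + 2h·√(V₂²−V₁²)/(V₁V₂).
√(V₂²−V₁²) = √(2053²−645²) = 1949.0 m/s; delay term = 2·47.6·1949.0/(645·2053) = 0.14012 s.
t = 43.4/2053 + 0.14012 = 0.16126 s.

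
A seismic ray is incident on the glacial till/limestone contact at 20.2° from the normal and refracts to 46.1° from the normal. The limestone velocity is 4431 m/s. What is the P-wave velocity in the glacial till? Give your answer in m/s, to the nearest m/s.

sin 20.2° = 0.3453; sin 46.1° = 0.7206.
V₁ = V₂·(sin θ₁/sin θ₂) = 4431·(0.3453/0.7206) = 2123.40 m/s.

2123 m/s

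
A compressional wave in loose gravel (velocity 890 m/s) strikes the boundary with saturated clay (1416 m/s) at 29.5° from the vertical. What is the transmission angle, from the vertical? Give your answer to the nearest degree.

Snell's law: sin θ₂ = (V₂/V₁)·sin θ₁ = (1416/890)·sin 29.5° = 0.7835.
θ₂ = sin⁻¹(0.7835) = 51.58° (from vertical).

52°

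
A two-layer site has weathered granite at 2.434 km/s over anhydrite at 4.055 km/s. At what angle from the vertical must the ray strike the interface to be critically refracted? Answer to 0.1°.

36.9°

At critical incidence the refracted ray runs along the interface (θ₂ = 90°), so sin θ_c = V₁/V₂.
θ_c = arcsin(2.434/4.055) = arcsin 0.6002 = 36.89°.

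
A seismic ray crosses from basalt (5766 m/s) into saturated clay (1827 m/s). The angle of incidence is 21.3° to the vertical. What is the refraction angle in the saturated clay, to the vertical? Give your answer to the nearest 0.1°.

6.6°

sin θ₁/V₁ = sin θ₂/V₂ ⇒ sin θ₂ = 1827·sin 21.3°/5766 = 1827·0.3633/5766 = 0.1151.
θ₂ = arcsin 0.1151 = 6.61° from the normal.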